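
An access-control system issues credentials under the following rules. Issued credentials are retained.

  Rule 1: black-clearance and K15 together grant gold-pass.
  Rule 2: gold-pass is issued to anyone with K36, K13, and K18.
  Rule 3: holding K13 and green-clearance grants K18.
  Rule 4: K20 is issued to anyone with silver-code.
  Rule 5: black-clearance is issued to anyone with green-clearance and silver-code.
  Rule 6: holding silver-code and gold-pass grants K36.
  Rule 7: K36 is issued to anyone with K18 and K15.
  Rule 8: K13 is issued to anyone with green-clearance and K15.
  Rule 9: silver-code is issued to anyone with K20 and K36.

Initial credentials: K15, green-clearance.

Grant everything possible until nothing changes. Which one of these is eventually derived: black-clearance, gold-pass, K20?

gold-pass

Holding green-clearance and K15 grants K13 (Rule 8).
Holding K13 and green-clearance grants K18 (Rule 3).
Holding K18 and K15 grants K36 (Rule 7).
Holding K36, K13, and K18 grants gold-pass (Rule 2).
K20 would need silver-code (Rule 4), but silver-code is never granted. black-clearance would need green-clearance and silver-code (Rule 5), but silver-code is never granted.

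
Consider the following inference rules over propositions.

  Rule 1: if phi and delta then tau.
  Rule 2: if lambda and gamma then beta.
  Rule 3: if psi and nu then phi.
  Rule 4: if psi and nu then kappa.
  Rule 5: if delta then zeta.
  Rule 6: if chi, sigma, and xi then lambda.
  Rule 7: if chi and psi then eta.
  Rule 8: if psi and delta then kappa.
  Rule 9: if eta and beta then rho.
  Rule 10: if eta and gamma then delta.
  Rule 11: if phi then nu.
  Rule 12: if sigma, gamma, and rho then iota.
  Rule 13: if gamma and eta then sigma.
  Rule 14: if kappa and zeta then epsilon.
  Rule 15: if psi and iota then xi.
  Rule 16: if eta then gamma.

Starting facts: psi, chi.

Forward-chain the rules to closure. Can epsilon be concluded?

chi and psi hold, so eta follows (Rule 7).
eta holds, so gamma follows (Rule 16).
From eta and gamma, Rule 10 gives delta.
delta holds, so zeta follows (Rule 5).
psi and delta hold, so kappa follows (Rule 8).
kappa and zeta hold, so epsilon follows (Rule 14).

Yes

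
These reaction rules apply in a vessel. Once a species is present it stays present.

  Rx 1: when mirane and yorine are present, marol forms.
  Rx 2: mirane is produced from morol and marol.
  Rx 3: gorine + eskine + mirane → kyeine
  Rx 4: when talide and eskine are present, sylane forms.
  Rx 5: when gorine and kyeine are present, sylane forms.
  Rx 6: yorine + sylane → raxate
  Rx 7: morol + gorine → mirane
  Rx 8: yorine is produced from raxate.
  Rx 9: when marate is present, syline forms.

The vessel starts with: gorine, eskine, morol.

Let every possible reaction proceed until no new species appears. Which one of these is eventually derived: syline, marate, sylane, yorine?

sylane

morol and gorine present → mirane forms (Rx 7).
gorine, eskine, and mirane present → kyeine forms (Rx 3).
gorine and kyeine present → sylane forms (Rx 5).
yorine would need raxate (Rx 8), but raxate never forms. No rule produces marate, and it is not given. syline would need marate (Rx 9), but marate never forms.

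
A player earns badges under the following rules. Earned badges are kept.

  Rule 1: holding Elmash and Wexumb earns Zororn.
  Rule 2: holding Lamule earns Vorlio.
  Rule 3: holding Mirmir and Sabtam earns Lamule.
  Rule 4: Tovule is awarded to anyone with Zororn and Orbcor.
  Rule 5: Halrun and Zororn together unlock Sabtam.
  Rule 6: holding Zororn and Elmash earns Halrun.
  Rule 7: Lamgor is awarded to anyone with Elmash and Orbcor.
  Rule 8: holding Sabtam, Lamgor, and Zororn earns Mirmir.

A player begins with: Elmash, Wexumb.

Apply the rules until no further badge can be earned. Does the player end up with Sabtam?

Yes

With Elmash and Wexumb, Zororn is earned (Rule 1).
With Zororn and Elmash, Halrun is earned (Rule 6).
With Halrun and Zororn, Sabtam is earned (Rule 5).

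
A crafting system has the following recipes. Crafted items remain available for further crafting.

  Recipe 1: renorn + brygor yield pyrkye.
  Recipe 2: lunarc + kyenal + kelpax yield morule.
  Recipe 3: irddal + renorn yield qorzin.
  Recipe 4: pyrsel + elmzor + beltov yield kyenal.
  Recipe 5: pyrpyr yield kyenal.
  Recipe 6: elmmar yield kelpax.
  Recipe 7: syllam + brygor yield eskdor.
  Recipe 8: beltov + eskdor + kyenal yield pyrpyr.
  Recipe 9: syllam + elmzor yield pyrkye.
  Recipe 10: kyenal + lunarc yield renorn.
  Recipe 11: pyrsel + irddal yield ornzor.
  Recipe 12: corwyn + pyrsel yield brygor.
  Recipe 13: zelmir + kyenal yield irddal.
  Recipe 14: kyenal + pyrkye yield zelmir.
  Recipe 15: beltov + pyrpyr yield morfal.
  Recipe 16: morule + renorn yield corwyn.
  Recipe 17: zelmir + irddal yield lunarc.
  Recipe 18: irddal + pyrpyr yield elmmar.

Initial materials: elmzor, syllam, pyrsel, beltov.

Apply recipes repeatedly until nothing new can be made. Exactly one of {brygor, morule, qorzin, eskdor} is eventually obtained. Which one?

pyrsel + elmzor + beltov → kyenal (Recipe 4).
syllam + elmzor → pyrkye (Recipe 9).
kyenal + pyrkye → zelmir (Recipe 14).
Using Recipe 13, zelmir and kyenal make irddal.
Using Recipe 17, zelmir and irddal make lunarc.
Using Recipe 10, kyenal and lunarc make renorn.
Using Recipe 3, irddal and renorn make qorzin.
brygor would need corwyn and pyrsel (Recipe 12), but corwyn is never obtained. morule would need lunarc, kyenal, and kelpax (Recipe 2), but kelpax is never obtained. eskdor would need syllam and brygor (Recipe 7), but brygor is never obtained.

qorzin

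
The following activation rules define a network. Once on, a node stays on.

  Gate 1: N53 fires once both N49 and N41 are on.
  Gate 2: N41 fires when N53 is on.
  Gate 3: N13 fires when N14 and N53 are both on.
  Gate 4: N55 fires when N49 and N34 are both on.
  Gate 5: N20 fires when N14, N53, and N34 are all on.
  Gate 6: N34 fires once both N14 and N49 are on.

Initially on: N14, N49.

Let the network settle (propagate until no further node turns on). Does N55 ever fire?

Yes

N14 and N49 are on, so N34 fires (Gate 6).
Gate 4: N49 and N34 on → N55 on.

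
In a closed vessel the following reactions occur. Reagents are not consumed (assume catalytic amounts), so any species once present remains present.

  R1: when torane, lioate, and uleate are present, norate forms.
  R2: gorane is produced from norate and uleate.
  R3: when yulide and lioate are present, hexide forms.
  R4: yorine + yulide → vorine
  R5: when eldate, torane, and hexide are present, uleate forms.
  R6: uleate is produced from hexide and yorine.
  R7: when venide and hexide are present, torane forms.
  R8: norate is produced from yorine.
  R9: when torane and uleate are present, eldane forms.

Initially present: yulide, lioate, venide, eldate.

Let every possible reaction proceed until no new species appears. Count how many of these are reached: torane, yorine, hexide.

yulide and lioate present → hexide forms (R3).
venide and hexide present → torane forms (R7).
torane: reached.
No rule produces yorine, and it is not given.
hexide: reached.
Reached: torane and hexide — 2 of the 3.

2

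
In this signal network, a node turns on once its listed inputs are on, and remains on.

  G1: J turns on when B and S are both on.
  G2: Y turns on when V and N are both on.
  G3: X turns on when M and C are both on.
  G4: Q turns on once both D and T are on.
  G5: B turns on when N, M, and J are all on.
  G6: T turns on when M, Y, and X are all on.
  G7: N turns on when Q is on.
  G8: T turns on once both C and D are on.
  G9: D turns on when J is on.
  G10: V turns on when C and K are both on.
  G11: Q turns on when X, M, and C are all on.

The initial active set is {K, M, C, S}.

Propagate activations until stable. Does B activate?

No

B would need N, M, and J (G5), but J never turns on.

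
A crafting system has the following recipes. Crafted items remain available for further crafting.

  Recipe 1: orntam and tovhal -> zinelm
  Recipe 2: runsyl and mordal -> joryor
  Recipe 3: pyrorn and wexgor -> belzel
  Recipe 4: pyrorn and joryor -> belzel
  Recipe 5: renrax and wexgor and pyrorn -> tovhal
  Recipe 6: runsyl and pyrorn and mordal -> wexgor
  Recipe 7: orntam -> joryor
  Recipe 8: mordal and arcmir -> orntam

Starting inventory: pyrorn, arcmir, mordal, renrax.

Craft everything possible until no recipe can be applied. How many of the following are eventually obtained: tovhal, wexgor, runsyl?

tovhal would need renrax, wexgor, and pyrorn (Recipe 5), but wexgor is never obtained.
wexgor would need runsyl, pyrorn, and mordal (Recipe 6), but runsyl is never obtained.
No rule produces runsyl, and it is not given.
None of the 3 are reached.

0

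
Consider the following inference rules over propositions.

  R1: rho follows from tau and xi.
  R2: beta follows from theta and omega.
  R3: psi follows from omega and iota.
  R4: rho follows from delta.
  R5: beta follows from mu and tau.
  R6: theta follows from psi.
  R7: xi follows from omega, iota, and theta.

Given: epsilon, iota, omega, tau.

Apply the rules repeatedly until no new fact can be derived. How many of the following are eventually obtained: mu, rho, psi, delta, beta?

3

omega and iota hold, so psi follows (R3).
psi holds, so theta follows (R6).
From omega, iota, and theta, R7 gives xi.
From theta and omega, R2 gives beta.
From tau and xi, R1 gives rho.
No rule produces mu, and it is not given.
rho: reached.
psi: reached.
No rule produces delta, and it is not given.
beta: reached.
Reached: rho, psi, and beta — 3 of the 5.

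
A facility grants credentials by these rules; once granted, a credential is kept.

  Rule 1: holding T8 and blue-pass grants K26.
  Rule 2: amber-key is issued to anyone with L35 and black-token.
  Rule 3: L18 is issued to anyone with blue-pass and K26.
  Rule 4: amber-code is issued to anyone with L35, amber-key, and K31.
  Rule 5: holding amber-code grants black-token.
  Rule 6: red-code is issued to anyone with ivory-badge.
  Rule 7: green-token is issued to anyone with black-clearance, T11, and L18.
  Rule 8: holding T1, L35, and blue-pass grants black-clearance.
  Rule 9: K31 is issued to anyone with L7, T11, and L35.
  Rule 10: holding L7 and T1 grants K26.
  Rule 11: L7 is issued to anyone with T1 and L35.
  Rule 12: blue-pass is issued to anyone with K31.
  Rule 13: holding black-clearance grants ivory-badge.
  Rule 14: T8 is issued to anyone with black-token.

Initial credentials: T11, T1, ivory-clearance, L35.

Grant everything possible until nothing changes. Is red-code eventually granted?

Yes

Holding T1 and L35 grants L7 (Rule 11).
Holding L7, T11, and L35 grants K31 (Rule 9).
Holding K31 grants blue-pass (Rule 12).
Holding T1, L35, and blue-pass grants black-clearance (Rule 8).
Holding black-clearance grants ivory-badge (Rule 13).
Holding ivory-badge grants red-code (Rule 6).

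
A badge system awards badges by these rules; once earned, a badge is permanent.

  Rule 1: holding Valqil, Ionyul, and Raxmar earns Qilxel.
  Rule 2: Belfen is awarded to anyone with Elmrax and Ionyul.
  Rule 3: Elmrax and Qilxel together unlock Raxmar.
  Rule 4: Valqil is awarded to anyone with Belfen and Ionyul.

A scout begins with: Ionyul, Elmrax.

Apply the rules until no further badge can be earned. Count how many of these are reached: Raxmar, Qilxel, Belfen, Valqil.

With Elmrax and Ionyul, Belfen is earned (Rule 2).
With Belfen and Ionyul, Valqil is earned (Rule 4).
Raxmar would need Elmrax and Qilxel (Rule 3), but Qilxel is never earned.
Qilxel would need Valqil, Ionyul, and Raxmar (Rule 1), but Raxmar is never earned.
Belfen: reached.
Valqil: reached.
Reached: Belfen and Valqil — 2 of the 4.

2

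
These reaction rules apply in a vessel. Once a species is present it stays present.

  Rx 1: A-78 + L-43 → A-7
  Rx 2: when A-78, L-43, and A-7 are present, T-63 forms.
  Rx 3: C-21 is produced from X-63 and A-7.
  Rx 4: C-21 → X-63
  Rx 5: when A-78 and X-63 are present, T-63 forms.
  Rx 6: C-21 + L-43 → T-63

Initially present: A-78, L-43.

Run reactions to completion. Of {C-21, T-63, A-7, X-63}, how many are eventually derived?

A-78 and L-43 present → A-7 forms (Rx 1).
A-78, L-43, and A-7 present → T-63 forms (Rx 2).
C-21 would need X-63 and A-7 (Rx 3), but X-63 never forms.
T-63: reached.
A-7: reached.
X-63 would need C-21 (Rx 4), but C-21 never forms.
Reached: T-63 and A-7 — 2 of the 4.

2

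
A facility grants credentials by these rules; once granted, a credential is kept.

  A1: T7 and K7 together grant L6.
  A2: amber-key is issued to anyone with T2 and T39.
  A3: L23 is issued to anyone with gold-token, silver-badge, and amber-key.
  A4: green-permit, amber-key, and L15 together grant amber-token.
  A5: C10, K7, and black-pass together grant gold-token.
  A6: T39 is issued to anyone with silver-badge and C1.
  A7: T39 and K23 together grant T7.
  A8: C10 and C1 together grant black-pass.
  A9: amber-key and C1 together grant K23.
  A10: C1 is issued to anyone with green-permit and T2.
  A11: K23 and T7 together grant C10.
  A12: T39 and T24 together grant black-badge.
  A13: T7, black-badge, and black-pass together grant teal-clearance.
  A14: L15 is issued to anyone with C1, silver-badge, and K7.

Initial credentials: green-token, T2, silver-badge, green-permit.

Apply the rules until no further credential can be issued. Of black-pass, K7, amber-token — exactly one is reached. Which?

black-pass

Holding green-permit and T2 grants C1 (A10).
Holding silver-badge and C1 grants T39 (A6).
Holding T2 and T39 grants amber-key (A2).
Holding amber-key and C1 grants K23 (A9).
Holding T39 and K23 grants T7 (A7).
Holding K23 and T7 grants C10 (A11).
Holding C10 and C1 grants black-pass (A8).
No rule produces K7, and it is not given. amber-token would need green-permit, amber-key, and L15 (A4), but L15 is never granted.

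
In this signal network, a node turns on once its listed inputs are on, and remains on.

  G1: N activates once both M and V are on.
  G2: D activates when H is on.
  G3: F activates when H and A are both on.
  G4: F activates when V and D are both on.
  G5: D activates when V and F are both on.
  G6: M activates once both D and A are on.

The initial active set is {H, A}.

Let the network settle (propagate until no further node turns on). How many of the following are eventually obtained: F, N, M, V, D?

3

H and A are on, so F activates (G3).
G2: H on → D on.
G6: D and A on → M on.
F: reached.
N would need M and V (G1), but V never turns on.
M: reached.
No rule produces V, and it is not given.
D: reached.
Reached: F, M, and D — 3 of the 5.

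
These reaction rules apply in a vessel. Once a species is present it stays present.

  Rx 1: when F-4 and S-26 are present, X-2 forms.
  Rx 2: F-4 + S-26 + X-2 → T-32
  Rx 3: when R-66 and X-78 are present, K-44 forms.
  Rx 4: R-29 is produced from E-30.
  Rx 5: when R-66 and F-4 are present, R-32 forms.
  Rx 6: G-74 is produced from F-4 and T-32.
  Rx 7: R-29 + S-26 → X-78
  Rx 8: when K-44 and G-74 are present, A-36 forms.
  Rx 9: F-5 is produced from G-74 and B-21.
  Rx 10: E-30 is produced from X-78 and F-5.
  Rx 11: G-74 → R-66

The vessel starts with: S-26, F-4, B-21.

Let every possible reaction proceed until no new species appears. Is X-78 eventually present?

No

X-78 would need R-29 and S-26 (Rx 7), but R-29 never forms.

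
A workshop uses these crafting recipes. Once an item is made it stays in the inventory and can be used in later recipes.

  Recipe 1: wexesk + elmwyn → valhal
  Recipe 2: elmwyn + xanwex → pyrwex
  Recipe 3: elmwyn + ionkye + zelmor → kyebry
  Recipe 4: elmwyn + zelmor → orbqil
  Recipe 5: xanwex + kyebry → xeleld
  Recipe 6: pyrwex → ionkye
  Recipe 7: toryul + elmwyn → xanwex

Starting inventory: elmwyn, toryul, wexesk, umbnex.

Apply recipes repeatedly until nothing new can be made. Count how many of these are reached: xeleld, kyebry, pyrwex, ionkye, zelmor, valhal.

3

toryul + elmwyn → xanwex (Recipe 7).
wexesk + elmwyn → valhal (Recipe 1).
Using Recipe 2, elmwyn and xanwex make pyrwex.
pyrwex → ionkye (Recipe 6).
xeleld would need xanwex and kyebry (Recipe 5), but kyebry is never obtained.
kyebry would need elmwyn, ionkye, and zelmor (Recipe 3), but zelmor is never obtained.
pyrwex: reached.
ionkye: reached.
No rule produces zelmor, and it is not given.
valhal: reached.
Reached: pyrwex, ionkye, and valhal — 3 of the 6.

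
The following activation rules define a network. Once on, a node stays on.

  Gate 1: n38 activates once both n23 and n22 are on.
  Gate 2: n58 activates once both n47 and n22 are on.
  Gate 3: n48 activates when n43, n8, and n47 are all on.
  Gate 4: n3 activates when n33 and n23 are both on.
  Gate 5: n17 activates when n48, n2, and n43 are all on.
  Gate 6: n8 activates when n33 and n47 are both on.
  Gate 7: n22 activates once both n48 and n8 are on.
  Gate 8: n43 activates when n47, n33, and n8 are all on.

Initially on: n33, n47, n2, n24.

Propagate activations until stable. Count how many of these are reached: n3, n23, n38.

n3 would need n33 and n23 (Gate 4), but n23 never turns on.
No rule produces n23, and it is not given.
n38 would need n23 and n22 (Gate 1), but n23 never turns on.
None of the 3 are reached.

0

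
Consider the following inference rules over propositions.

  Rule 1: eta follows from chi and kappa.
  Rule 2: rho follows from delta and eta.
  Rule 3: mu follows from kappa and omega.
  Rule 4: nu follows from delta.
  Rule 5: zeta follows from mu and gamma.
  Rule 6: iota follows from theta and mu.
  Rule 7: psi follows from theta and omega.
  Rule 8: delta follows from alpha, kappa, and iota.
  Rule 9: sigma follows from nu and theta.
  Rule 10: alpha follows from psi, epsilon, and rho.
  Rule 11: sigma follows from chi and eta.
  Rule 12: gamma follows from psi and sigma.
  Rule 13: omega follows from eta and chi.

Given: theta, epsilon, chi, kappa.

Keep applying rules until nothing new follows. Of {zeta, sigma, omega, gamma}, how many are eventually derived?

chi and kappa hold, so eta follows (Rule 1).
eta and chi hold, so omega follows (Rule 13).
From chi and eta, Rule 11 gives sigma.
kappa and omega hold, so mu follows (Rule 3).
From theta and omega, Rule 7 gives psi.
psi and sigma hold, so gamma follows (Rule 12).
From mu and gamma, Rule 5 gives zeta.
zeta: reached.
sigma: reached.
omega: reached.
gamma: reached.
All 4 are reached.

4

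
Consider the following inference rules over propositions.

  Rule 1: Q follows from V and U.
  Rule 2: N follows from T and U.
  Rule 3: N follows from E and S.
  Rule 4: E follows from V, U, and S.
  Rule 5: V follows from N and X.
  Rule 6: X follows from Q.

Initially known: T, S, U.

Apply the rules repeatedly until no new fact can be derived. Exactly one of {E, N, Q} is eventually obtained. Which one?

T and U hold, so N follows (Rule 2).
E would need V, U, and S (Rule 4), but V is never established. Q would need V and U (Rule 1), but V is never established.

N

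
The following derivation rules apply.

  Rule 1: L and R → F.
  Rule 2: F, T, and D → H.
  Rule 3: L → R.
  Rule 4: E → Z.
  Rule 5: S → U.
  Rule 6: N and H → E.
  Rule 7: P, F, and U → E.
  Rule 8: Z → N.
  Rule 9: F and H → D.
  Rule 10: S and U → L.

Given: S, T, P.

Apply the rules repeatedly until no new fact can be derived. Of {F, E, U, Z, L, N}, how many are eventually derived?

S holds, so U follows (Rule 5).
From S and U, Rule 10 gives L.
From L, Rule 3 gives R.
From L and R, Rule 1 gives F.
From P, F, and U, Rule 7 gives E.
E holds, so Z follows (Rule 4).
From Z, Rule 8 gives N.
F: reached.
E: reached.
U: reached.
Z: reached.
L: reached.
N: reached.
All 6 are reached.

6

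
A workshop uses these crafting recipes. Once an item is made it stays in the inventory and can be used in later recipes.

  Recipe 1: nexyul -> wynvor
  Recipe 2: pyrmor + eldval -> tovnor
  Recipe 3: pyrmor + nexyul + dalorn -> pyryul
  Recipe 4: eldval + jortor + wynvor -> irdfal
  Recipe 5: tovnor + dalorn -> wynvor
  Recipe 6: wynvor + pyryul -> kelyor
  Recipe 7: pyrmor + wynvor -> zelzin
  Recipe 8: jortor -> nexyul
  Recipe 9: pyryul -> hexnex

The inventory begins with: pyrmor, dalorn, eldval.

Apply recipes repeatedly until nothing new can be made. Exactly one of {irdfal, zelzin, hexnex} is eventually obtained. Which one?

pyrmor + eldval -> tovnor (Recipe 2).
Using Recipe 5, tovnor and dalorn make wynvor.
Using Recipe 7, pyrmor and wynvor make zelzin.
irdfal would need eldval, jortor, and wynvor (Recipe 4), but jortor is never obtained. hexnex would need pyryul (Recipe 9), but pyryul is never obtained.

zelzin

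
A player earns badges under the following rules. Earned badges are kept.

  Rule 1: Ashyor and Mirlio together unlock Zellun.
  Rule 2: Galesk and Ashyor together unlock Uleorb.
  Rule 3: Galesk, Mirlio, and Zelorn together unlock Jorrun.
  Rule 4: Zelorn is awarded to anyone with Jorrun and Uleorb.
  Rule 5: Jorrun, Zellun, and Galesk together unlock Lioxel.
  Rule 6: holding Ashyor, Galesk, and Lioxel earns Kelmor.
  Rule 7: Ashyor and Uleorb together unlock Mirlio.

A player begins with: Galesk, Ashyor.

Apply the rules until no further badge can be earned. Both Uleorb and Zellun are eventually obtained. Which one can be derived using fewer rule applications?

Uleorb

Uleorb: With Galesk and Ashyor, Uleorb is earned (Rule 2). [1 rule application]
Zellun: With Galesk and Ashyor, Uleorb is earned (Rule 2). With Ashyor and Uleorb, Mirlio is earned (Rule 7). With Ashyor and Mirlio, Zellun is earned (Rule 1). [3 rule applications]
Uleorb needs fewer.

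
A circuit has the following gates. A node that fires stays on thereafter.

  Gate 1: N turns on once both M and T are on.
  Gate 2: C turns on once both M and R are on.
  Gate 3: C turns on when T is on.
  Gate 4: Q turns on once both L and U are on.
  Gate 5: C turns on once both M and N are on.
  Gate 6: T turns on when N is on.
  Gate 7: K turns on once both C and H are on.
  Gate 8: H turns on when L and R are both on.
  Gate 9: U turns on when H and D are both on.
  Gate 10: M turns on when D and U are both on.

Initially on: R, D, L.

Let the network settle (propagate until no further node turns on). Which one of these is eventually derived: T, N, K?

K

L and R are on, so H turns on (Gate 8).
Gate 9: H and D on → U on.
D and U are on, so M turns on (Gate 10).
M and R are on, so C turns on (Gate 2).
Gate 7: C and H on → K on.
T would need N (Gate 6), but N never turns on. N would need M and T (Gate 1), but T never turns on.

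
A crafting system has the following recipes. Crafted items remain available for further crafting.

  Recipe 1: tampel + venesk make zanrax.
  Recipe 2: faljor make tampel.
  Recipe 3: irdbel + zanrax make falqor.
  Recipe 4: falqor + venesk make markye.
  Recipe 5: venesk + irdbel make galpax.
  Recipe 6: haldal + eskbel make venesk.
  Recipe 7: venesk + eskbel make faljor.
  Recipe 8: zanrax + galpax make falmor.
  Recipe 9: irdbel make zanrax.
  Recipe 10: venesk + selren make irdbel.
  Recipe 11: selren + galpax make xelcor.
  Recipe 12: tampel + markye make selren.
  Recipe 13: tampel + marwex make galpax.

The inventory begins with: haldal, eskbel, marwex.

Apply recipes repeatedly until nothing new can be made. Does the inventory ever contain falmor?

haldal + eskbel → venesk (Recipe 6).
Using Recipe 7, venesk and eskbel make faljor.
faljor → tampel (Recipe 2).
tampel + venesk → zanrax (Recipe 1).
Using Recipe 13, tampel and marwex make galpax.
Using Recipe 8, zanrax and galpax make falmor.

Yes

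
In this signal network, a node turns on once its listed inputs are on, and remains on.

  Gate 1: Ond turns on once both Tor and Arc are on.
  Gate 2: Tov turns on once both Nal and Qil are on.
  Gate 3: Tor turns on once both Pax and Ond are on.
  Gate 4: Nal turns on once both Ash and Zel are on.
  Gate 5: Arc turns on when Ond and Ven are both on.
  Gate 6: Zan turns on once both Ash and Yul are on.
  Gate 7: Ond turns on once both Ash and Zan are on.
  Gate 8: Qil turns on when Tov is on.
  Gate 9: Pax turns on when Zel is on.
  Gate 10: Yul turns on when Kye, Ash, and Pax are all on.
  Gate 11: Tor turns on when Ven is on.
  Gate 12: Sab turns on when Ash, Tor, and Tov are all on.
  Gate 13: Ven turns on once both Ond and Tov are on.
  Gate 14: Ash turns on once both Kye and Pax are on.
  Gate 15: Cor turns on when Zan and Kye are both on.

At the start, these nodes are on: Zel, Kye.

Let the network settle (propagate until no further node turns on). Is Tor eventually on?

Yes

Zel is on, so Pax turns on (Gate 9).
Gate 14: Kye and Pax on → Ash on.
Kye, Ash, and Pax are on, so Yul turns on (Gate 10).
Gate 6: Ash and Yul on → Zan on.
Ash and Zan are on, so Ond turns on (Gate 7).
Pax and Ond are on, so Tor turns on (Gate 3).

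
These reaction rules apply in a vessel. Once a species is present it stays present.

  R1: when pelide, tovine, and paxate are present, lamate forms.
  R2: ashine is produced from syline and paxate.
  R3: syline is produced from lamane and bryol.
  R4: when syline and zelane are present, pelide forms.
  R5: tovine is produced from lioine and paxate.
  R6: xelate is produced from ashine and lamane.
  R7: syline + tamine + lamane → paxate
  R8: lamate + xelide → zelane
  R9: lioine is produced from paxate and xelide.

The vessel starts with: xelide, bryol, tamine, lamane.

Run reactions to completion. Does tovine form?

lamane and bryol present → syline forms (R3).
syline, tamine, and lamane present → paxate forms (R7).
paxate and xelide present → lioine forms (R9).
lioine and paxate present → tovine forms (R5).

Yes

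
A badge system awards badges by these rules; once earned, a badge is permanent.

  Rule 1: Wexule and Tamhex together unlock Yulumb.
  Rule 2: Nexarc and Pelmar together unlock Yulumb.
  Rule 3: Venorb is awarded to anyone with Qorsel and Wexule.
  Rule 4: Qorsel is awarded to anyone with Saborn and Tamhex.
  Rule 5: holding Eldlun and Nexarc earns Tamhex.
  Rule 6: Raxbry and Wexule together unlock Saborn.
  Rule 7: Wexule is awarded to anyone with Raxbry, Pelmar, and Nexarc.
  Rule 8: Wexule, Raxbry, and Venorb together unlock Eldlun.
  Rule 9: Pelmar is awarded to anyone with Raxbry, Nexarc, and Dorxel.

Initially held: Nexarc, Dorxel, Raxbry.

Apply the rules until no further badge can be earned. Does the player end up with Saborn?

With Raxbry, Nexarc, and Dorxel, Pelmar is earned (Rule 9).
With Raxbry, Pelmar, and Nexarc, Wexule is earned (Rule 7).
With Raxbry and Wexule, Saborn is earned (Rule 6).

Yes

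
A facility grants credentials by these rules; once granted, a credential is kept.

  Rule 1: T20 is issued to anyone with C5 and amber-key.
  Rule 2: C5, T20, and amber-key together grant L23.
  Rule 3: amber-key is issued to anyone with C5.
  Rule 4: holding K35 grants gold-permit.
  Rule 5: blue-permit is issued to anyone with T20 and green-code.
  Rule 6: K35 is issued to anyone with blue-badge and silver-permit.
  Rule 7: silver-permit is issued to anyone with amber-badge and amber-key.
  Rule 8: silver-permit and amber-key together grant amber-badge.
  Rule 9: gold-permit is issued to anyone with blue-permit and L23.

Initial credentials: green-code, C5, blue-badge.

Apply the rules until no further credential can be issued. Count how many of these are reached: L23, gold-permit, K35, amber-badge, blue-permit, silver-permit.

3

Holding C5 grants amber-key (Rule 3).
Holding C5 and amber-key grants T20 (Rule 1).
Holding C5, T20, and amber-key grants L23 (Rule 2).
Holding T20 and green-code grants blue-permit (Rule 5).
Holding blue-permit and L23 grants gold-permit (Rule 9).
L23: reached.
gold-permit: reached.
K35 would need blue-badge and silver-permit (Rule 6), but silver-permit is never granted.
amber-badge would need silver-permit and amber-key (Rule 8), but silver-permit is never granted.
blue-permit: reached.
silver-permit would need amber-badge and amber-key (Rule 7), but amber-badge is never granted.
Reached: L23, gold-permit, and blue-permit — 3 of the 6.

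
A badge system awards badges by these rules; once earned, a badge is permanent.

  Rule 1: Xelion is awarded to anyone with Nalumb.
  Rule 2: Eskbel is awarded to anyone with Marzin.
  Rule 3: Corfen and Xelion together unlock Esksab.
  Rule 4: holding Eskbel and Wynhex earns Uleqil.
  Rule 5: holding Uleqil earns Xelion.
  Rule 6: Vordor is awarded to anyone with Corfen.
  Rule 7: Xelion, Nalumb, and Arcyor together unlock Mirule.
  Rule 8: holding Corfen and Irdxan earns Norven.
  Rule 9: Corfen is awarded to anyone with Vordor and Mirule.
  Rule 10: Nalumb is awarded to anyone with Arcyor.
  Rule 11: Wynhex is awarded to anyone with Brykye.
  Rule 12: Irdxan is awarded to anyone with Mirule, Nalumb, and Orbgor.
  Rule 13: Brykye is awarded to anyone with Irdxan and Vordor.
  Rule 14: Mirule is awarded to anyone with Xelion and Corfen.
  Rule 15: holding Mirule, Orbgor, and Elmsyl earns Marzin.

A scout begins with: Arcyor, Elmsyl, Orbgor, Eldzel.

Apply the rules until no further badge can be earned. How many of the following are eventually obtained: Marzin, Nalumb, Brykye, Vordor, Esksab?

With Arcyor, Nalumb is earned (Rule 10).
With Nalumb, Xelion is earned (Rule 1).
With Xelion, Nalumb, and Arcyor, Mirule is earned (Rule 7).
With Mirule, Orbgor, and Elmsyl, Marzin is earned (Rule 15).
Marzin: reached.
Nalumb: reached.
Brykye would need Irdxan and Vordor (Rule 13), but Vordor is never earned.
Vordor would need Corfen (Rule 6), but Corfen is never earned.
Esksab would need Corfen and Xelion (Rule 3), but Corfen is never earned.
Reached: Marzin and Nalumb — 2 of the 5.

2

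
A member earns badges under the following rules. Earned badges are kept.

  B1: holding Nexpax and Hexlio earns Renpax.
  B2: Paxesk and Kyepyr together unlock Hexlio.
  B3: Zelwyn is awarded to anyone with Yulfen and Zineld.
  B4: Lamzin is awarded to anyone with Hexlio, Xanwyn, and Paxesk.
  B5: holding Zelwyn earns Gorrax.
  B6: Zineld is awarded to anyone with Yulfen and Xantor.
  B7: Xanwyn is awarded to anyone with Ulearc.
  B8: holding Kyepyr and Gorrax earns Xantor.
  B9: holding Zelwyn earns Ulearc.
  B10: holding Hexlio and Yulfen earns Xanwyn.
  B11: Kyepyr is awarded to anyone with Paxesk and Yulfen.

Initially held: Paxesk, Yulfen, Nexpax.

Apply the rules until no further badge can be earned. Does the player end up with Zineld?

No

Zineld would need Yulfen and Xantor (B6), but Xantor is never earned.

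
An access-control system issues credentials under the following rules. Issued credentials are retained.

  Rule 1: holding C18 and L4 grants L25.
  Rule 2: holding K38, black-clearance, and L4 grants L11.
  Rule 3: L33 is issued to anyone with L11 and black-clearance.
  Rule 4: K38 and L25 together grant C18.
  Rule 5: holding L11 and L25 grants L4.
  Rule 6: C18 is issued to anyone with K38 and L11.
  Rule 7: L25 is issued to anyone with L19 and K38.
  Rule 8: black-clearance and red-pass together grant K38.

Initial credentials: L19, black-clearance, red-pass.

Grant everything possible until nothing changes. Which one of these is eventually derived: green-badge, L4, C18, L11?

C18

Holding black-clearance and red-pass grants K38 (Rule 8).
Holding L19 and K38 grants L25 (Rule 7).
Holding K38 and L25 grants C18 (Rule 4).
L11 would need K38, black-clearance, and L4 (Rule 2), but L4 is never granted. No rule produces green-badge, and it is not given. L4 would need L11 and L25 (Rule 5), but L11 is never granted.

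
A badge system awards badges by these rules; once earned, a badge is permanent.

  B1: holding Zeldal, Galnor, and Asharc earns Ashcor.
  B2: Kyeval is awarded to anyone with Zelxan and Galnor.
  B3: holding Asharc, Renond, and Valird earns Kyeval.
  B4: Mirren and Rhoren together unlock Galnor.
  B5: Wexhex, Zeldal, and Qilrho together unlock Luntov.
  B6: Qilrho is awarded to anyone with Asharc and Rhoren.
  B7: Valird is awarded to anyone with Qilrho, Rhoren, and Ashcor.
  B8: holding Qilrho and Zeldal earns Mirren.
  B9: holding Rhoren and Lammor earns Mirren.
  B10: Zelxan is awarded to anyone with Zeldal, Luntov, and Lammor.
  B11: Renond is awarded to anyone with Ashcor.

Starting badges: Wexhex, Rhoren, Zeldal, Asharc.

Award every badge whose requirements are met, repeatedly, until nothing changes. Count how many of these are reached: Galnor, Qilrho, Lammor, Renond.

With Asharc and Rhoren, Qilrho is earned (B6).
With Qilrho and Zeldal, Mirren is earned (B8).
With Mirren and Rhoren, Galnor is earned (B4).
With Zeldal, Galnor, and Asharc, Ashcor is earned (B1).
With Ashcor, Renond is earned (B11).
Galnor: reached.
Qilrho: reached.
No rule produces Lammor, and it is not given.
Renond: reached.
Reached: Galnor, Qilrho, and Renond — 3 of the 4.

3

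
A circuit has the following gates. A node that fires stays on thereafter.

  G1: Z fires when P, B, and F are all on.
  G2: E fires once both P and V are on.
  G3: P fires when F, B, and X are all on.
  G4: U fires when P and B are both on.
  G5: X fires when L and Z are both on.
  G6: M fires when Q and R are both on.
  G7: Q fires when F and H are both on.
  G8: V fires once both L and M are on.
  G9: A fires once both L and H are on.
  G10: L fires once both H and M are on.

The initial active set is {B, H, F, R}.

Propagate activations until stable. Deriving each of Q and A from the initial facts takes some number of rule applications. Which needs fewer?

Q

Q: F and H are on, so Q fires (G7). [1 rule application]
A: G7: F and H on → Q on. G6: Q and R on → M on. G10: H and M on → L on. G9: L and H on → A on. [4 rule applications]
Q needs fewer.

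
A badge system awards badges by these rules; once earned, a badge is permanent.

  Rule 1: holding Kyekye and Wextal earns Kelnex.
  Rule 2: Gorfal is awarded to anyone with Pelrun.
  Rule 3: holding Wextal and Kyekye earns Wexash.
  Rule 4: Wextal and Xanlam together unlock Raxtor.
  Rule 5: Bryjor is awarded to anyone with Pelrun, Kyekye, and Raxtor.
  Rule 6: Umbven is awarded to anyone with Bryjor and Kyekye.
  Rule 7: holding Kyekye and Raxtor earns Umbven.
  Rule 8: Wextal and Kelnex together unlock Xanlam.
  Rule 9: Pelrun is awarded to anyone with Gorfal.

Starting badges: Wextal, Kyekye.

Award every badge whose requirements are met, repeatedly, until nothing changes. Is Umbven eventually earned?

Yes

With Kyekye and Wextal, Kelnex is earned (Rule 1).
With Wextal and Kelnex, Xanlam is earned (Rule 8).
With Wextal and Xanlam, Raxtor is earned (Rule 4).
With Kyekye and Raxtor, Umbven is earned (Rule 7).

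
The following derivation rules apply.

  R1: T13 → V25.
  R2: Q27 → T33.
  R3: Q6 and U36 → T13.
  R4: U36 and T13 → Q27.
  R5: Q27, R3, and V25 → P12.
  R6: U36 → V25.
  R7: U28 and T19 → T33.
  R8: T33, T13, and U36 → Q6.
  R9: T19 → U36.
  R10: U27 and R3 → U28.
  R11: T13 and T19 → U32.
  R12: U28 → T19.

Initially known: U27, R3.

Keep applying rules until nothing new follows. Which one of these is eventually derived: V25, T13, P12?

U27 and R3 hold, so U28 follows (R10).
From U28, R12 gives T19.
T19 holds, so U36 follows (R9).
U36 holds, so V25 follows (R6).
P12 would need Q27, R3, and V25 (R5), but Q27 is never established. T13 would need Q6 and U36 (R3), but Q6 is never established.

V25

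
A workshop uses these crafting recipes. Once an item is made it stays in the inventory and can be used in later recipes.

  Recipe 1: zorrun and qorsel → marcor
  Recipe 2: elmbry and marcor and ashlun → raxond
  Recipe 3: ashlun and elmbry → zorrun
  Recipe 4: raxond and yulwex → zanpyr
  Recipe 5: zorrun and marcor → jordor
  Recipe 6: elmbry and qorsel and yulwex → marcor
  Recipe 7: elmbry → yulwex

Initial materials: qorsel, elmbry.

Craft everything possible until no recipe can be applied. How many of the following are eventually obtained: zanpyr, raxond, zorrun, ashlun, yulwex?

1

Using Recipe 7, elmbry makes yulwex.
zanpyr would need raxond and yulwex (Recipe 4), but raxond is never obtained.
raxond would need elmbry, marcor, and ashlun (Recipe 2), but ashlun is never obtained.
zorrun would need ashlun and elmbry (Recipe 3), but ashlun is never obtained.
No rule produces ashlun, and it is not given.
yulwex: reached.
Reached: yulwex — 1 of the 5.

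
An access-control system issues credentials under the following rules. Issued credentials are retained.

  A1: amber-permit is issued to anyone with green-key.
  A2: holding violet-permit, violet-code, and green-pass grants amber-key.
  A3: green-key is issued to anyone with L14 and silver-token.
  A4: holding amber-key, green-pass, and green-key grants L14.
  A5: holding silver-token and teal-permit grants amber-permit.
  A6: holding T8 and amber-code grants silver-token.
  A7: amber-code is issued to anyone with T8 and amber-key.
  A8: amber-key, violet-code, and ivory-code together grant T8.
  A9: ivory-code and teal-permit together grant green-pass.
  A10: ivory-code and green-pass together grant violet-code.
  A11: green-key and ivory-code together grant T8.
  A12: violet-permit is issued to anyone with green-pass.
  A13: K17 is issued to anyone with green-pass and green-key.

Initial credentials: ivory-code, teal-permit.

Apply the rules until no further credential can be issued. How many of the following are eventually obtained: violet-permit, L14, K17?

Holding ivory-code and teal-permit grants green-pass (A9).
Holding green-pass grants violet-permit (A12).
violet-permit: reached.
L14 would need amber-key, green-pass, and green-key (A4), but green-key is never granted.
K17 would need green-pass and green-key (A13), but green-key is never granted.
Reached: violet-permit — 1 of the 3.

1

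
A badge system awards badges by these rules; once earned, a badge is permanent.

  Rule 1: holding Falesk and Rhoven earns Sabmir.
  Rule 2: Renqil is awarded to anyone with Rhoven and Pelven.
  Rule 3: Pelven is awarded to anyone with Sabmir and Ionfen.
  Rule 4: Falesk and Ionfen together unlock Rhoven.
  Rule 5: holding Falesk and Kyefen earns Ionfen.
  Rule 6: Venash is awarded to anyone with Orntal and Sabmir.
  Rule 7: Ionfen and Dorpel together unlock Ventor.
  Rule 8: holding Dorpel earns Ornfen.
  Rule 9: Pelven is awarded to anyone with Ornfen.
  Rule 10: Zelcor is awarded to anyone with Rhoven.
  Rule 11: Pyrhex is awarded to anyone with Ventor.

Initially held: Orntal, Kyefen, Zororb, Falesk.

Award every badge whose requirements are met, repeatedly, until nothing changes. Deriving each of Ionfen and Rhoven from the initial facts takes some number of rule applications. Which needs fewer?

Ionfen

Ionfen: With Falesk and Kyefen, Ionfen is earned (Rule 5). [1 rule application]
Rhoven: With Falesk and Kyefen, Ionfen is earned (Rule 5). With Falesk and Ionfen, Rhoven is earned (Rule 4). [2 rule applications]
Ionfen needs fewer.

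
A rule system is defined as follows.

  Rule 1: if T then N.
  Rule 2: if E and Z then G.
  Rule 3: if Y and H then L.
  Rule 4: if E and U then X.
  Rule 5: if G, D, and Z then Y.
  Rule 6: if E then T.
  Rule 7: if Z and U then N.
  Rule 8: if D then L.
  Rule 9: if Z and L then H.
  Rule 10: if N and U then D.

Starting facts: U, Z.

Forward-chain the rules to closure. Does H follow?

Z and U hold, so N follows (Rule 7).
From N and U, Rule 10 gives D.
From D, Rule 8 gives L.
From Z and L, Rule 9 gives H.

Yes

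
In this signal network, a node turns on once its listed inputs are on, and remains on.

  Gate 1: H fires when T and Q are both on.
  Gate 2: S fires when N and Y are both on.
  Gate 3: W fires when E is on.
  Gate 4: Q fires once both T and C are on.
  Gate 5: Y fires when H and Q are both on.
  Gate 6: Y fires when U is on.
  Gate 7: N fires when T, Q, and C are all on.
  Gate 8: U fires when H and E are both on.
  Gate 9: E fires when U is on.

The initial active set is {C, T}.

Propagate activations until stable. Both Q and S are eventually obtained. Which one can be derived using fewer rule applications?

Q: T and C are on, so Q fires (Gate 4). [1 rule application]
S: T and C are on, so Q fires (Gate 4). T and Q are on, so H fires (Gate 1). T, Q, and C are on, so N fires (Gate 7). H and Q are on, so Y fires (Gate 5). N and Y are on, so S fires (Gate 2). [5 rule applications]
Q needs fewer.

Q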